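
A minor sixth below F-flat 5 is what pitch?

Six letter names down from F: A.
Moving 8 semitones down from Fb5 (the size of a minor sixth) reaches Ab4.

A-flat 4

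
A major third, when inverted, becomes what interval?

minor sixth

The rule of nine gives the new number: 9 − 3 = 6, so a third becomes a sixth.
And major becomes minor under inversion, so we get a minor sixth.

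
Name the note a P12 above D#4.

The twelfth's letter: D up five letter names plus an octave → A.
Moving 19 semitones up from D#4 (the size of a perfect twelfth) reaches A#5.

A#5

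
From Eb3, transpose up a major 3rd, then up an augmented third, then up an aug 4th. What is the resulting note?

A major third up from Eb3 is G3.
An augmented third up from G3 is B#3.
An augmented fourth up from B#3 is E##4.

E##4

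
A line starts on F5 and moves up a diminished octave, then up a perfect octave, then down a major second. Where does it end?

Ebb7

A diminished octave up from F5 is Fb6.
A perfect octave up from Fb6 is Fb7.
Fb7 down a major second → Ebb7 (2 semitones).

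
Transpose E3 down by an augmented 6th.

Six letter names down from E: G.
An augmented sixth is 10 semitones; 10 semitones down from E3 gives Gb2.

Gb2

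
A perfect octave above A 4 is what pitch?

For an octave the letter name doesn't change: still A, an octave up.
A perfect octave spans 12 semitones, so from A4 the target pitch is A5.

A 5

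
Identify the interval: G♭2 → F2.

Descending from Gb2 to F2 is the same interval as ascending F2 to Gb2.
F to G spans two letter names (F-G) — that makes it a second of some quality.
F2 to Gb2 is 1 semitone, a half step short of the major second (2), so this is minor.

minor 2nd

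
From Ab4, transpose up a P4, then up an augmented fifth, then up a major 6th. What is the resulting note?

F#6

Up a perfect fourth from Ab4: Db5 (5 semitones up).
Up an augmented fifth from Db5: A5 (8 semitones up).
Up a major sixth from A5: F#6 (9 semitones up).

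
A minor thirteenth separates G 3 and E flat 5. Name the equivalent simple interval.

Take out an octave (7 from the number): 13 − 7 = 6.
Quality carries through unchanged, so the simple form is a minor sixth.

minor sixth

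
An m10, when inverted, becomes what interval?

First reduce the compound minor tenth to its simple form, a minor third.
Inverted interval numbers add to nine, so a third pairs with a sixth (3 + 6 = 9).
Quality inverts too: minor becomes major. That makes the inversion a major sixth.

major sixth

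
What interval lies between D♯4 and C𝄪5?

M7

D to C spans seven letter names (D-E-F-G-A-B-C): a seventh.
Counting semitones, D#4→C##5 is 11, which is the major seventh.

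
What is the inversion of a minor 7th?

M2

Inverted interval numbers add to nine, so a seventh pairs with a second (7 + 2 = 9).
The quality also flips — minor becomes major — giving a major second.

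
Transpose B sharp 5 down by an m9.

A double-sharp 4

Two letters down from B (plus an octave) reaches A.
Moving 13 semitones down from B#5 (the size of a minor ninth) reaches A##4.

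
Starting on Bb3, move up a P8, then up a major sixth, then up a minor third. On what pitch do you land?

Bb5

Up a perfect octave from Bb3: Bb4 (12 semitones up).
A major sixth up from Bb4 is G5.
A minor third up from G5 is Bb5.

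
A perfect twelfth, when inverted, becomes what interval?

First reduce the compound perfect twelfth to its simple form, a perfect fifth.
Inverted interval numbers add to nine, so a fifth pairs with a fourth (5 + 4 = 9).
The quality also flips — perfect stays perfect — giving a perfect fourth.

perfect fourth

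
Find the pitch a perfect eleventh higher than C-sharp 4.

Four letters up from C (plus an octave) reaches F.
A perfect eleventh is 17 semitones; 17 semitones up from C#4 gives F#5.

F-sharp 5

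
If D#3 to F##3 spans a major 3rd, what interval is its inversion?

minor 6th

Interval numbers invert to sum to nine: 3 + 6 = 9, so a third inverts to a sixth.
Quality inverts too: major becomes minor. That makes the inversion a minor sixth.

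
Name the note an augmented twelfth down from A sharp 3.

D 2

The twelfth's letter: A down five letter names plus an octave → D.
An augmented twelfth spans 20 semitones, so from A#3 the target pitch is D2.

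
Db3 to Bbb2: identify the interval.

M3

Descending from Db3 to Bbb2 is the same interval as ascending Bbb2 to Db3.
B to D spans three letter names (B-C-D) — that makes it a third of some quality.
The major third spans 4 semitones, and Bbb2 to Db3 is exactly 4 semitones — so this is a major third.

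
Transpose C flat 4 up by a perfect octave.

The letter stays C (same as the start), shifted an octave up.
Moving 12 semitones up from Cb4 (the size of a perfect octave) reaches Cb5.

C flat 5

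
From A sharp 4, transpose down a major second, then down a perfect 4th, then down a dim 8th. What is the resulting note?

Down a major second from A#4: G#4 (2 semitones down).
G#4 down a perfect fourth → D#4 (5 semitones).
A diminished octave down from D#4 is D##3.

D double-sharp 3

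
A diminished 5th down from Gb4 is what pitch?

The fifth takes the letter from G down to C.
A diminished fifth spans 6 semitones, so from Gb4 the target pitch is C4.

C4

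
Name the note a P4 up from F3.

Bb3

Counting four letter names up from F lands on B.
Moving 5 semitones up from F3 (the size of a perfect fourth) reaches Bb3.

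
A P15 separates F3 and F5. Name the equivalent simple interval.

Each octave removed subtracts seven from the number: 15 − 7 = 8.
Quality carries through unchanged, so the simple form is a perfect octave.

perfect 8th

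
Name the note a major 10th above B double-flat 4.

D flat 6

The tenth's letter: B up three letter names plus an octave → D.
A major tenth spans 16 semitones, so from Bbb4 the target pitch is Db6.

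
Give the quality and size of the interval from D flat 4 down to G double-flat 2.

Descending from Db4 to Gbb2 is the same interval as ascending Gbb2 to Db4.
G to D spans five letter names (G-A-B-C-D), plus an octave, so the interval is some kind of twelfth.
The perfect twelfth is 19 semitones; here we have 20, one semitone wider: augmented.
(Equivalently, a compound augmented fifth: an augmented fifth plus an octave.)

augmented twelfth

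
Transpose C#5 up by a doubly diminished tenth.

Counting three letter names plus an octave up from C lands on E.
A doubly diminished tenth spans 13 semitones, so from C#5 the target pitch is Ebb6.

Ebb6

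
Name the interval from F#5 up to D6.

m6

F to D spans six letter names (F-G-A-B-C-D) — that makes it a sixth of some quality.
A major sixth would be 9 semitones, but F#5 to D6 is 8 — one semitone narrower, making it a minor sixth.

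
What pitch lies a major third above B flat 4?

D 5

The third takes the letter from B up to D.
A major third is 4 semitones; 4 semitones up from Bb4 gives D5.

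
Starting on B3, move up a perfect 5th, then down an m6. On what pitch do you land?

Up a perfect fifth from B3: F#4 (7 semitones up).
A minor sixth down from F#4 is A#3.

A#3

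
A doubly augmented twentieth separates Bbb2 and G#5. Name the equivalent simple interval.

doubly augmented sixth

Take out 2 octaves (14 from the number): 20 − 14 = 6.
Quality carries through unchanged, so the simple form is a doubly augmented sixth.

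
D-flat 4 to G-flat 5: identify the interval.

D to G spans four letter names (D-E-F-G), plus an octave, so the interval is some kind of eleventh.
Db4 to Gb5 is 17 semitones, matching the perfect eleventh exactly, so the quality is perfect.
(Equivalently, a compound perfect fourth: a perfect fourth plus an octave.)

P11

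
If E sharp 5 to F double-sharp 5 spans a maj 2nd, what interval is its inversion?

Inverted interval numbers add to nine, so a second pairs with a seventh (2 + 7 = 9).
The quality also flips — major becomes minor — giving a minor seventh.

minor 7th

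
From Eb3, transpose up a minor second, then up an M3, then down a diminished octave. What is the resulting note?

Eb3 up a minor second → Fb3 (1 semitone).
A major third up from Fb3 is Ab3.
Down a diminished octave from Ab3: A2 (11 semitones down).

A2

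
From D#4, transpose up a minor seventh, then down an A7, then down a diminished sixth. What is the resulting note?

Up a minor seventh from D#4: C#5 (10 semitones up).
An augmented seventh down from C#5 is Db4.
A diminished sixth down from Db4 is F#3.

F#3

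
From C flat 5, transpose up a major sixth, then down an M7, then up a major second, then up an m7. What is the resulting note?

B double-flat 5

A major sixth up from Cb5 is Ab5.
A major seventh down from Ab5 is Bbb4.
Bbb4 up a major second → Cb5 (2 semitones).
Cb5 up a minor seventh → Bbb5 (10 semitones).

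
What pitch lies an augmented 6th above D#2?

B##2

Six letter names up from D: B.
An augmented sixth spans 10 semitones, so from D#2 the target pitch is B##2.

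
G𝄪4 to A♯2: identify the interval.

Descending from G##4 to A#2 is the same interval as ascending A#2 to G##4.
A to G spans seven letter names (A-B-C-D-E-F-G), plus an octave, so the interval is some kind of fourteenth.
A#2 to G##4 is 23 semitones, matching the major fourteenth exactly, so the quality is major.
(Equivalently, a compound major seventh: a major seventh plus an octave.)

major 14th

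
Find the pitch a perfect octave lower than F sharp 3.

F sharp 2

An octave keeps the letter name F, an octave down from F.
A perfect octave spans 12 semitones, so from F#3 the target pitch is F#2.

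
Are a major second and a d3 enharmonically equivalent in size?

A major second spans 2 semitones, and a diminished third also spans 2 semitones — they're enharmonic.

Yes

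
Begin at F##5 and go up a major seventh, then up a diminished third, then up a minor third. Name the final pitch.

Up a major seventh from F##5: E##6 (11 semitones up).
A diminished third up from E##6 is G#6.
G#6 up a minor third → B6 (3 semitones).

B6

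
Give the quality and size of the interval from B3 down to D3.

Descending from B3 to D3 is the same interval as ascending D3 to B3.
D to B spans six letter names (D-E-F-G-A-B) — that makes it a sixth of some quality.
D3 to B3 is 9 semitones, matching the major sixth exactly, so the quality is major.

major sixth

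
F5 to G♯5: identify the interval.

F to G spans two letter names (F-G) — that makes it a second of some quality.
A major second would be 2 semitones; F5 to G#5 is 3, one semitone wider, so the interval is augmented.

augmented second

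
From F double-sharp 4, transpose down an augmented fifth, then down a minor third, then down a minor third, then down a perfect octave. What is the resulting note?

An augmented fifth down from F##4 is B3.
A minor third down from B3 is G#3.
G#3 down a minor third → E#3 (3 semitones).
Down a perfect octave from E#3: E#2 (12 semitones down).

E sharp 2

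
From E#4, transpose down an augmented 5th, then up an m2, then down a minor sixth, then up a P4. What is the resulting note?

An augmented fifth down from E#4 is A3.
A minor second up from A3 is Bb3.
A minor sixth down from Bb3 is D3.
A perfect fourth up from D3 is G3.

G3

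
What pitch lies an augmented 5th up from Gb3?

D4

Five letter names up from G: D.
An augmented fifth is 8 semitones; 8 semitones up from Gb3 gives D4.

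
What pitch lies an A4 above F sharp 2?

The fourth takes the letter from F up to B.
An augmented fourth spans 6 semitones, so from F#2 the target pitch is B#2.

B sharp 2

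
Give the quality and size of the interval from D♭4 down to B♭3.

Descending from Db4 to Bb3 is the same interval as ascending Bb3 to Db4.
B to D spans three letter names (B-C-D), so the interval is some kind of third.
Bb3 to Db4 is 3 semitones, a half step short of the major third (4), so this is minor.

m3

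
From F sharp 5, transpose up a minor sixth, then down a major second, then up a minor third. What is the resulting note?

F#5 up a minor sixth → D6 (8 semitones).
Down a major second from D6: C6 (2 semitones down).
C6 up a minor third → Eb6 (3 semitones).

E flat 6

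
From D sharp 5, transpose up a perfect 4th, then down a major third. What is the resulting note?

E 5

Up a perfect fourth from D#5: G#5 (5 semitones up).
A major third down from G#5 is E5.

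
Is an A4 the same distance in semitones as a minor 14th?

No

An augmented fourth is 6 semitones but a minor fourteenth is 22 semitones — different sizes.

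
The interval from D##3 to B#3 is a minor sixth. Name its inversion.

Inverted interval numbers add to nine, so a sixth pairs with a third (6 + 3 = 9).
Quality inverts too: minor becomes major. That makes the inversion a major third.

M3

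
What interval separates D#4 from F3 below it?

Descending from D#4 to F3 is the same interval as ascending F3 to D#4.
F to D spans six letter names (F-G-A-B-C-D) — that makes it a sixth of some quality.
F3 to D#4 spans 10 semitones — one semitone wider than the major sixth (9) — giving an augmented sixth.

augmented 6th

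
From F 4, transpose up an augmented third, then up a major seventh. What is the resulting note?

G double-sharp 5

An augmented third up from F4 is A#4.
Up a major seventh from A#4: G##5 (11 semitones up).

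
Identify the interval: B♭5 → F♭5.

augmented fourth

Descending from Bb5 to Fb5 is the same interval as ascending Fb5 to Bb5.
F to B spans four letter names (F-G-A-B) — that makes it a fourth of some quality.
The perfect fourth is 5 semitones; here we have 6, one semitone wider: augmented.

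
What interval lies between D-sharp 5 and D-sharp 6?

perfect 8th

D to D is the same letter name, plus an octave — that makes it an octave of some quality.
D#5 to D#6 is 12 semitones, matching the perfect octave exactly, so the quality is perfect.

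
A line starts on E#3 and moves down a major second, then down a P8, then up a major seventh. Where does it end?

A major second down from E#3 is D#3.
Down a perfect octave from D#3: D#2 (12 semitones down).
A major seventh up from D#2 is C##3.

C##3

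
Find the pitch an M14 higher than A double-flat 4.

G flat 6

Seven letters up from A (plus an octave) reaches G.
A major fourteenth spans 23 semitones, so from Abb4 the target pitch is Gb6.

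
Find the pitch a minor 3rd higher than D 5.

F 5

Three letter names up from D: F.
A minor third spans 3 semitones, so from D5 the target pitch is F5.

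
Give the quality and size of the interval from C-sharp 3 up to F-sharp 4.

C to F spans four letter names (C-D-E-F), plus an octave, so the interval is some kind of eleventh.
The perfect eleventh spans 17 semitones, and C#3 to F#4 is exactly 17 semitones — so this is a perfect eleventh.
(Equivalently, a compound perfect fourth: a perfect fourth plus an octave.)

P11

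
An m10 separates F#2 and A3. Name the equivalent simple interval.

m3

Subtracting seven from the interval number removes an octave: 10 − 7 = 3.
Quality carries through unchanged, so the simple form is a minor third.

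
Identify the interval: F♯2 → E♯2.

Descending from F#2 to E#2 is the same interval as ascending E#2 to F#2.
E to F spans two letter names (E-F), so the interval is some kind of second.
E#2 to F#2 is 1 semitone, a half step short of the major second (2), so this is minor.

minor 2nd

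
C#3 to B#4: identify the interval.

C to B spans seven letter names (C-D-E-F-G-A-B), plus an octave — that makes it a fourteenth of some quality.
Counting semitones, C#3→B#4 is 23, which is the major fourteenth.
(Equivalently, a compound major seventh: a major seventh plus an octave.)

major fourteenth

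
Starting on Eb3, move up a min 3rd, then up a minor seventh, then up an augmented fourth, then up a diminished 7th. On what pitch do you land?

Abb5

A minor third up from Eb3 is Gb3.
A minor seventh up from Gb3 is Fb4.
Fb4 up an augmented fourth → Bb4 (6 semitones).
A diminished seventh up from Bb4 is Abb5.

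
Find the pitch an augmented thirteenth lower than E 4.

G flat 2

The thirteenth's letter: E down six letter names plus an octave → G.
An augmented thirteenth spans 22 semitones, so from E4 the target pitch is Gb2.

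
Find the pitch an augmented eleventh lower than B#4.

F#3

The eleventh's letter: B down four letter names plus an octave → F.
An augmented eleventh spans 18 semitones, so from B#4 the target pitch is F#3.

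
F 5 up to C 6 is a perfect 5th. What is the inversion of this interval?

Inverted interval numbers add to nine, so a fifth pairs with a fourth (5 + 4 = 9).
And perfect stays perfect under inversion, so we get a perfect fourth.

P4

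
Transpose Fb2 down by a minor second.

Counting two letter names down from F lands on E.
Moving 1 semitone down from Fb2 (the size of a minor second) reaches Eb2.

Eb2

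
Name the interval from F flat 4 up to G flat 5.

major ninth

F to G spans two letter names (F-G), plus an octave: a ninth.
Fb4 to Gb5 is 14 semitones, matching the major ninth exactly, so the quality is major.
(Equivalently, a compound major second: a major second plus an octave.)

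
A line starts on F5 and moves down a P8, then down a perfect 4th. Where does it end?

F5 down a perfect octave → F4 (12 semitones).
Down a perfect fourth from F4: C4 (5 semitones down).

C4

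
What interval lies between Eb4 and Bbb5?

diminished twelfth

E to B spans five letter names (E-F-G-A-B), plus an octave — that makes it a twelfth of some quality.
A perfect twelfth would be 19 semitones; Eb4 to Bbb5 is 18, one semitone narrower, so the interval is diminished.
(Equivalently, a compound diminished fifth: a diminished fifth plus an octave.)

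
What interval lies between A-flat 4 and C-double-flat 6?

A to C spans three letter names (A-B-C), plus an octave: a tenth.
Ab4 to Cbb6 spans 14 semitones — two semitones narrower than the major tenth (16) — giving a diminished tenth.
(Equivalently, a compound diminished third: a diminished third plus an octave.)

d10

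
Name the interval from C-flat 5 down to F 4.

Descending from Cb5 to F4 is the same interval as ascending F4 to Cb5.
F to C spans five letter names (F-G-A-B-C), so the interval is some kind of fifth.
F4 to Cb5 spans 6 semitones — one semitone narrower than the perfect fifth (7) — giving a diminished fifth.

d5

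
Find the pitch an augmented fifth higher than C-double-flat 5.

G-flat 5

Counting five letter names up from C lands on G.
An augmented fifth is 8 semitones; 8 semitones up from Cbb5 gives Gb5.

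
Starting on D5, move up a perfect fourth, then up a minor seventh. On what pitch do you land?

F6

Up a perfect fourth from D5: G5 (5 semitones up).
G5 up a minor seventh → F6 (10 semitones).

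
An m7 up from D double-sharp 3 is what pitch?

C double-sharp 4

The seventh takes the letter from D up to C.
A minor seventh spans 10 semitones, so from D##3 the target pitch is C##4.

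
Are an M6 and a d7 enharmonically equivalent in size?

A major sixth spans 9 semitones, and a diminished seventh also spans 9 semitones — they're enharmonic.

Yes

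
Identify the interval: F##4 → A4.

diminished third

F to A spans three letter names (F-G-A): a third.
A major third would be 4 semitones; F##4 to A4 is 2, two semitones narrower, so the interval is diminished.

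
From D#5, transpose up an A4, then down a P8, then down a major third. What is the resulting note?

E#4

An augmented fourth up from D#5 is G##5.
G##5 down a perfect octave → G##4 (12 semitones).
A major third down from G##4 is E#4.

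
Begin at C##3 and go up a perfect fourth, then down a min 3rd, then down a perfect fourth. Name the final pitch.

A##2

A perfect fourth up from C##3 is F##3.
A minor third down from F##3 is D##3.
A perfect fourth down from D##3 is A##2.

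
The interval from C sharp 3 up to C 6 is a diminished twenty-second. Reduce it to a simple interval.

diminished octave

Take out 2 octaves (14 from the number): 22 − 14 = 8.
That makes a diminished twenty-second a compound diminished octave — 2 octaves plus a diminished octave.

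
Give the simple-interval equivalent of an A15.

Take out an octave (7 from the number): 15 − 7 = 8.
That makes an augmented fifteenth a compound augmented octave — an octave plus an augmented octave.

A8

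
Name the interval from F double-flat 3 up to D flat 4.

augmented 6th

F to D spans six letter names (F-G-A-B-C-D): a sixth.
A major sixth would be 9 semitones; Fbb3 to Db4 is 10, one semitone wider, so the interval is augmented.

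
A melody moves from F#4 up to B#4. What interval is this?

augmented 4th

F to B spans four letter names (F-G-A-B): a fourth.
F#4 to B#4 spans 6 semitones — one semitone wider than the perfect fourth (5) — giving an augmented fourth.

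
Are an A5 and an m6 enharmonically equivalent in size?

An augmented fifth = 8 semitones = a minor sixth; enharmonically equal.

Yes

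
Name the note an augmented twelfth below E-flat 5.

A-double-flat 3

The twelfth's letter: E down five letter names plus an octave → A.
An augmented twelfth is 20 semitones; 20 semitones down from Eb5 gives Abb3.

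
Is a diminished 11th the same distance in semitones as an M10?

Both span 16 semitones: a diminished eleventh and a major tenth are the same chromatic distance.

Yes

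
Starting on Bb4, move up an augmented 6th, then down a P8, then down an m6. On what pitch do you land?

Up an augmented sixth from Bb4: G#5 (10 semitones up).
G#5 down a perfect octave → G#4 (12 semitones).
G#4 down a minor sixth → B#3 (8 semitones).

B#3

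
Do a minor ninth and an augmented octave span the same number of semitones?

Yes

A minor ninth spans 13 semitones, and an augmented octave also spans 13 semitones — they're enharmonic.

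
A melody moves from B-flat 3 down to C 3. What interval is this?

minor 7th

Descending from Bb3 to C3 is the same interval as ascending C3 to Bb3.
C to B spans seven letter names (C-D-E-F-G-A-B), so the interval is some kind of seventh.
A major seventh would be 11 semitones, but C3 to Bb3 is 10 — one semitone narrower, making it a minor seventh.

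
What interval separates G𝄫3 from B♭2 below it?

Descending from Gbb3 to Bb2 is the same interval as ascending Bb2 to Gbb3.
B to G spans six letter names (B-C-D-E-F-G), so the interval is some kind of sixth.
Bb2 to Gbb3 spans 7 semitones — two semitones narrower than the major sixth (9) — giving a diminished sixth.

diminished sixth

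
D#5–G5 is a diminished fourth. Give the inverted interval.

augmented fifth

Inverted interval numbers add to nine, so a fourth pairs with a fifth (4 + 5 = 9).
The quality also flips — diminished becomes augmented — giving an augmented fifth.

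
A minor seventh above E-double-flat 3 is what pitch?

The seventh takes the letter from E up to D.
A minor seventh spans 10 semitones, so from Ebb3 the target pitch is Dbb4.

D-double-flat 4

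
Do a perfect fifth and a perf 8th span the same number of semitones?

No

A perfect fifth is 7 semitones but a perfect octave is 12 semitones — different sizes.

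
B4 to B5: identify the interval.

perfect octave

B to B is the same letter name, plus an octave — that makes it an octave of some quality.
B4 to B5 is 12 semitones, matching the perfect octave exactly, so the quality is perfect.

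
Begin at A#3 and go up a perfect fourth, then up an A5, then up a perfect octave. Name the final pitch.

A perfect fourth up from A#3 is D#4.
An augmented fifth up from D#4 is A##4.
A##4 up a perfect octave → A##5 (12 semitones).

A##5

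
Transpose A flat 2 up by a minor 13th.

F flat 4

Counting six letter names plus an octave up from A lands on F.
A minor thirteenth is 20 semitones; 20 semitones up from Ab2 gives Fb4.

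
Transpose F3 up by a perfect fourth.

Bb3

Counting four letter names up from F lands on B.
A perfect fourth is 5 semitones; 5 semitones up from F3 gives Bb3.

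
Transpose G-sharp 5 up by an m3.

B 5

The third takes the letter from G up to B.
A minor third is 3 semitones; 3 semitones up from G#5 gives B5.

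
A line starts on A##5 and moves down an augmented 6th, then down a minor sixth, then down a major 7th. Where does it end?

F#3

An augmented sixth down from A##5 is C#5.
A minor sixth down from C#5 is E#4.
A major seventh down from E#4 is F#3.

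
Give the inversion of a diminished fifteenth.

A1

First reduce the compound diminished fifteenth to its simple form, a diminished octave.
Interval numbers invert to sum to nine: 8 + 1 = 9, so an octave inverts to a unison.
Quality inverts too: diminished becomes augmented. That makes the inversion an augmented unison.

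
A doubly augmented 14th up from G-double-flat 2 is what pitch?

Seven letters up from G (plus an octave) reaches F.
A doubly augmented fourteenth is 25 semitones; 25 semitones up from Gbb2 gives F#4.

F-sharp 4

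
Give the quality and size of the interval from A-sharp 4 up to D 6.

A to D spans four letter names (A-B-C-D), plus an octave: an eleventh.
A#4 to D6 spans 16 semitones — one semitone narrower than the perfect eleventh (17) — giving a diminished eleventh.
(Equivalently, a compound diminished fourth: a diminished fourth plus an octave.)

d11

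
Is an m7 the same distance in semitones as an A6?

Yes

Both span 10 semitones: a minor seventh and an augmented sixth are the same chromatic distance.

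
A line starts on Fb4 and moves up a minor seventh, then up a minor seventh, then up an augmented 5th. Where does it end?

Ab6

A minor seventh up from Fb4 is Ebb5.
A minor seventh up from Ebb5 is Dbb6.
An augmented fifth up from Dbb6 is Ab6.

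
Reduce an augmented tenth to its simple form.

augmented third

Take out an octave (7 from the number): 10 − 7 = 3.
So an augmented tenth is an octave plus an augmented third. The quality is unchanged.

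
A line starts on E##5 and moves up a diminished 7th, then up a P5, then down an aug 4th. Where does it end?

E##5 up a diminished seventh → D#6 (9 semitones).
Up a perfect fifth from D#6: A#6 (7 semitones up).
Down an augmented fourth from A#6: E6 (6 semitones down).

E6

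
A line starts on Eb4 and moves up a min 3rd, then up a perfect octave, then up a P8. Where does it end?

Up a minor third from Eb4: Gb4 (3 semitones up).
Up a perfect octave from Gb4: Gb5 (12 semitones up).
Up a perfect octave from Gb5: Gb6 (12 semitones up).

Gb6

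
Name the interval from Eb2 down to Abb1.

Descending from Eb2 to Abb1 is the same interval as ascending Abb1 to Eb2.
A to E spans five letter names (A-B-C-D-E) — that makes it a fifth of some quality.
A perfect fifth would be 7 semitones; Abb1 to Eb2 is 8, one semitone wider, so the interval is augmented.

A5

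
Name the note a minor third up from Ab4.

Counting three letter names up from A lands on C.
Moving 3 semitones up from Ab4 (the size of a minor third) reaches Cb5.

Cb5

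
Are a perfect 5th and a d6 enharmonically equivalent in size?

Both span 7 semitones: a perfect fifth and a diminished sixth are the same chromatic distance.

Yes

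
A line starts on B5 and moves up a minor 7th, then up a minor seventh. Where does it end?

Up a minor seventh from B5: A6 (10 semitones up).
A minor seventh up from A6 is G7.

G7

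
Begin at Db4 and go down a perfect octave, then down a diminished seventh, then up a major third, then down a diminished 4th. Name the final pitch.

Down a perfect octave from Db4: Db3 (12 semitones down).
A diminished seventh down from Db3 is E2.
Up a major third from E2: G#2 (4 semitones up).
A diminished fourth down from G#2 is D##2.

D##2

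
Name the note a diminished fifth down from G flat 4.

Counting five letter names down from G lands on C.
A diminished fifth is 6 semitones; 6 semitones down from Gb4 gives C4.

C 4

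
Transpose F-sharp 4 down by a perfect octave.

An octave keeps the letter name F, an octave down from F.
A perfect octave spans 12 semitones, so from F#4 the target pitch is F#3.

F-sharp 3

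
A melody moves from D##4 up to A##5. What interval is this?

perfect twelfth

D to A spans five letter names (D-E-F-G-A), plus an octave, so the interval is some kind of twelfth.
Counting semitones, D##4→A##5 is 19, which is the perfect twelfth.
(Equivalently, a compound perfect fifth: a perfect fifth plus an octave.)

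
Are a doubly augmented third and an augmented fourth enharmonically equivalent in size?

Yes

A doubly augmented third = 6 semitones = an augmented fourth; enharmonically equal.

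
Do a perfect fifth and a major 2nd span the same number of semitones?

No

A perfect fifth spans 7 semitones; a major second spans 2 semitones. They differ by 5.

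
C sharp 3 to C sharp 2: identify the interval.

perfect 8th

Descending from C#3 to C#2 is the same interval as ascending C#2 to C#3.
C to C is the same letter name, plus an octave: an octave.
Counting semitones, C#2→C#3 is 12, which is the perfect octave.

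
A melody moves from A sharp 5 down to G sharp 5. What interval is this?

major 2nd

Descending from A#5 to G#5 is the same interval as ascending G#5 to A#5.
G to A spans two letter names (G-A), so the interval is some kind of second.
G#5 to A#5 is 2 semitones, matching the major second exactly, so the quality is major.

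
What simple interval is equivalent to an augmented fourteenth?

A7

Subtracting seven from the interval number removes an octave: 14 − 7 = 7.
That makes an augmented fourteenth a compound augmented seventh — an octave plus an augmented seventh.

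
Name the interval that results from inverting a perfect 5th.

perfect fourth

Interval numbers invert to sum to nine: 5 + 4 = 9, so a fifth inverts to a fourth.
And perfect stays perfect under inversion, so we get a perfect fourth.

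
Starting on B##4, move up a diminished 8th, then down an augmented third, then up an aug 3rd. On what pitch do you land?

B#5

B##4 up a diminished octave → B#5 (11 semitones).
An augmented third down from B#5 is G5.
Up an augmented third from G5: B#5 (5 semitones up).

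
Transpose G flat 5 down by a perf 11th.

The eleventh's letter: G down four letter names plus an octave → D.
A perfect eleventh spans 17 semitones, so from Gb5 the target pitch is Db4.

D flat 4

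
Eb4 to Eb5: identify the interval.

E to E is the same letter name, plus an octave: an octave.
Counting semitones, Eb4→Eb5 is 12, which is the perfect octave.

P8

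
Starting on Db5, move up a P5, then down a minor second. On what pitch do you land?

G5

Up a perfect fifth from Db5: Ab5 (7 semitones up).
Ab5 down a minor second → G5 (1 semitone).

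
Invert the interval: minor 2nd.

major seventh

The rule of nine gives the new number: 9 − 2 = 7, so a second becomes a seventh.
Quality inverts too: minor becomes major. That makes the inversion a major seventh.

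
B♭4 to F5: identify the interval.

B to F spans five letter names (B-C-D-E-F) — that makes it a fifth of some quality.
Bb4 to F5 is 7 semitones, matching the perfect fifth exactly, so the quality is perfect.

perfect 5th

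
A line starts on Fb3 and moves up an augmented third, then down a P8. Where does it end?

A2

An augmented third up from Fb3 is A3.
A3 down a perfect octave → A2 (12 semitones).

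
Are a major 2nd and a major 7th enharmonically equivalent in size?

A major second is 2 semitones but a major seventh is 11 semitones — different sizes.

No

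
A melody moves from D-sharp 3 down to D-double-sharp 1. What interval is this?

Descending from D#3 to D##1 is the same interval as ascending D##1 to D#3.
D to D is the same letter name, plus 2 octaves: a fifteenth.
D##1 to D#3 spans 23 semitones — one semitone narrower than the perfect fifteenth (24) — giving a diminished fifteenth.
(Equivalently, a compound diminished octave: a diminished octave plus an octave.)

diminished fifteenth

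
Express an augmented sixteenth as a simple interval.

Each octave removed subtracts seven from the number: 16 − 14 = 2.
That makes an augmented sixteenth a compound augmented second — 2 octaves plus an augmented second.

augmented 2nd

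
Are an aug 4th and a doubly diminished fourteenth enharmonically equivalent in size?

An augmented fourth spans 6 semitones; a doubly diminished fourteenth spans 20 semitones. They differ by 14.

No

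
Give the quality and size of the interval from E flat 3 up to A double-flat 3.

E to A spans four letter names (E-F-G-A): a fourth.
A perfect fourth would be 5 semitones; Eb3 to Abb3 is 4, one semitone narrower, so the interval is diminished.

diminished 4th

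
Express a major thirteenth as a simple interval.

Subtracting seven from the interval number removes an octave: 13 − 7 = 6.
So a major thirteenth is an octave plus a major sixth. The quality is unchanged.

major 6th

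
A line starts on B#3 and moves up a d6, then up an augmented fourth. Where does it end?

Up a diminished sixth from B#3: G4 (7 semitones up).
G4 up an augmented fourth → C#5 (6 semitones).

C#5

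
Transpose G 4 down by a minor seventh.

A 3

Seven letter names down from G: A.
A minor seventh spans 10 semitones, so from G4 the target pitch is A3.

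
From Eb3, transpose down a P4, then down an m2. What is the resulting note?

Eb3 down a perfect fourth → Bb2 (5 semitones).
A minor second down from Bb2 is A2.

A2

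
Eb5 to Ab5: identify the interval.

perfect fourth

E to A spans four letter names (E-F-G-A): a fourth.
Counting semitones, Eb5→Ab5 is 5, which is the perfect fourth.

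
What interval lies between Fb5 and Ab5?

F to A spans three letter names (F-G-A), so the interval is some kind of third.
Counting semitones, Fb5→Ab5 is 4, which is the major third.

major 3rd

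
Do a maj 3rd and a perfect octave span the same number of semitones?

4 semitones (major third) vs 12 semitones (perfect octave): not equal.

No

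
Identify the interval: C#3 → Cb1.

Descending from C#3 to Cb1 is the same interval as ascending Cb1 to C#3.
C to C is the same letter name, plus 2 octaves — that makes it a fifteenth of some quality.
A perfect fifteenth would be 24 semitones; Cb1 to C#3 is 26, two semitones wider, so the interval is doubly augmented.
(Equivalently, a compound doubly augmented octave: a doubly augmented octave plus an octave.)

doubly augmented 15th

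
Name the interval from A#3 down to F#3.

major 3rd

Descending from A#3 to F#3 is the same interval as ascending F#3 to A#3.
F to A spans three letter names (F-G-A): a third.
F#3 to A#3 is 4 semitones, matching the major third exactly, so the quality is major.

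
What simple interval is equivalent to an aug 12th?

A5

Each octave removed subtracts seven from the number: 12 − 7 = 5.
Quality carries through unchanged, so the simple form is an augmented fifth.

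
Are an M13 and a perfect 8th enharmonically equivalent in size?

No

A major thirteenth spans 21 semitones; a perfect octave spans 12 semitones. They differ by 9.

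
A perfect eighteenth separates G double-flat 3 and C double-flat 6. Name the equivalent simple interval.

perfect 4th

Each octave removed subtracts seven from the number: 18 − 14 = 4.
So a perfect eighteenth is 2 octaves plus a perfect fourth. The quality is unchanged.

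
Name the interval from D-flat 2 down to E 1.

d7

Descending from Db2 to E1 is the same interval as ascending E1 to Db2.
E to D spans seven letter names (E-F-G-A-B-C-D): a seventh.
The major seventh is 11 semitones; here we have 9, two semitones narrower: diminished.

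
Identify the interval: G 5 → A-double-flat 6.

diminished ninth

G to A spans two letter names (G-A), plus an octave — that makes it a ninth of some quality.
G5 to Abb6 spans 12 semitones — two semitones narrower than the major ninth (14) — giving a diminished ninth.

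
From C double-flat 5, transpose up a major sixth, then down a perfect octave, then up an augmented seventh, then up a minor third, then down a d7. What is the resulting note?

Up a major sixth from Cbb5: Abb5 (9 semitones up).
Abb5 down a perfect octave → Abb4 (12 semitones).
Abb4 up an augmented seventh → G5 (12 semitones).
G5 up a minor third → Bb5 (3 semitones).
Bb5 down a diminished seventh → C#5 (9 semitones).

C sharp 5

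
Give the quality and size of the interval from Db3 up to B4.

A13

D to B spans six letter names (D-E-F-G-A-B), plus an octave: a thirteenth.
A major thirteenth would be 21 semitones; Db3 to B4 is 22, one semitone wider, so the interval is augmented.
(Equivalently, a compound augmented sixth: an augmented sixth plus an octave.)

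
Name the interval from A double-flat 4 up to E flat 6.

A to E spans five letter names (A-B-C-D-E), plus an octave — that makes it a twelfth of some quality.
Abb4 to Eb6 spans 20 semitones — one semitone wider than the perfect twelfth (19) — giving an augmented twelfth.
(Equivalently, a compound augmented fifth: an augmented fifth plus an octave.)

augmented twelfth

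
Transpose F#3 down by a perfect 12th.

B1

Counting five letter names plus an octave down from F lands on B.
Moving 19 semitones down from F#3 (the size of a perfect twelfth) reaches B1.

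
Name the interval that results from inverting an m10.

major 6th

First reduce the compound minor tenth to its simple form, a minor third.
Inverted interval numbers add to nine, so a third pairs with a sixth (3 + 6 = 9).
The quality also flips — minor becomes major — giving a major sixth.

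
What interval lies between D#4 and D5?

diminished 8th

D to D is the same letter name, plus an octave: an octave.
The perfect octave is 12 semitones; here we have 11, one semitone narrower: diminished.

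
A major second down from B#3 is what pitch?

Counting two letter names down from B lands on A.
A major second is 2 semitones; 2 semitones down from B#3 gives A#3.

A#3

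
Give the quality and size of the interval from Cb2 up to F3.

C to F spans four letter names (C-D-E-F), plus an octave — that makes it an eleventh of some quality.
Cb2 to F3 spans 18 semitones — one semitone wider than the perfect eleventh (17) — giving an augmented eleventh.
(Equivalently, a compound augmented fourth: an augmented fourth plus an octave.)

A11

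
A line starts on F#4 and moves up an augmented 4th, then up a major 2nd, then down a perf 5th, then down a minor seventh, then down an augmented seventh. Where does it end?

An augmented fourth up from F#4 is B#4.
A major second up from B#4 is C##5.
C##5 down a perfect fifth → F##4 (7 semitones).
F##4 down a minor seventh → G##3 (10 semitones).
An augmented seventh down from G##3 is A2.

A2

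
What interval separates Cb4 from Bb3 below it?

Descending from Cb4 to Bb3 is the same interval as ascending Bb3 to Cb4.
B to C spans two letter names (B-C): a second.
At 1 semitone, Bb3→Cb4 falls one short of a major second: minor.

m2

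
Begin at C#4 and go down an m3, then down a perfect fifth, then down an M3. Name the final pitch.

C#4 down a minor third → A#3 (3 semitones).
Down a perfect fifth from A#3: D#3 (7 semitones down).
A major third down from D#3 is B2.

B2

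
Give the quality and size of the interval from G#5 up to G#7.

G to G is the same letter name, plus 2 octaves, so the interval is some kind of fifteenth.
G#5 to G#7 is 24 semitones, matching the perfect fifteenth exactly, so the quality is perfect.
(Equivalently, a compound perfect octave: a perfect octave plus an octave.)

perfect fifteenth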